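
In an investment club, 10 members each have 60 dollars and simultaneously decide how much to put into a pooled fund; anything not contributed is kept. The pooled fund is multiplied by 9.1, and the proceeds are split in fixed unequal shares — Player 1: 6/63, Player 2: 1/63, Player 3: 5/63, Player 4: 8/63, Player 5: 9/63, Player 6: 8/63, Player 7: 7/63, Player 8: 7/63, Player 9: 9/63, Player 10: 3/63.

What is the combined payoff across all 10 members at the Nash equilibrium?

3516.00 dollars

Each unit j contributes comes back to j as 9.1 × (j's share), so j prefers to contribute only if that share exceeds 1/9.1 = 0.1099; otherwise keeping the unit dominates.
Player 4, Player 5, Player 6, Player 7, Player 8 and Player 9 are above the threshold, contributing 60 each; the remaining 4 contribute 0. Total contributed: 360.
The pooled fund pays out 9.1 × 360 = 3276.00 in total (split across the unequal shares, but the aggregate is all that matters for the group sum).
The 4 free-riders keep 60 each, adding 240. Group total = 240 + 3276.00 = 3516.00.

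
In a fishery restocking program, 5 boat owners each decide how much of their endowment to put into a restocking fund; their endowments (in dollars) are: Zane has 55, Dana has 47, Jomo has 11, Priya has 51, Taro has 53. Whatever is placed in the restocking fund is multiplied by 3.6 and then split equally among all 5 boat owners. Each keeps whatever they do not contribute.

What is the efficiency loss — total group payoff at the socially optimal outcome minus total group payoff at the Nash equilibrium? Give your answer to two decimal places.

564.20 dollars

The private return per contributed unit is 3.6/5 = 0.7200 < 1 for every player regardless of endowment, so the Nash equilibrium is zero contribution and the group total is Σ E_j = 55 + 47 + 11 + 51 + 53 = 217.
Each contributed unit returns 3.600 to the group, so the social optimum is full contribution by everyone: group total = 3.600 × 217 = 781.20.
Efficiency loss = (3.600 − 1) × 217 = 564.20.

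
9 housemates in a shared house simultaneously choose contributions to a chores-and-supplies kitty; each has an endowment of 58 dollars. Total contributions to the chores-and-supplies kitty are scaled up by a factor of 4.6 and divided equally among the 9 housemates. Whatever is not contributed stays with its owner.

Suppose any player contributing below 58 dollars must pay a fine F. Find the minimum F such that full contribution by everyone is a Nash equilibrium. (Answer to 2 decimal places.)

Given the others contribute fully, the best deviation is to contribute 0 (any partial contribution still incurs the fine and gives up units whose private return 0.5111 is below 1).
Deviating from 58 to 0 saves 58 dollars but forfeits the deviator's share of the drop in the chores-and-supplies kitty: 4.6/9 × 58 = 29.64.
So the deviation gain is 58 − 29.64 = 28.36, and the fine must be at least 28.36 dollars to wipe it out.

28.36 dollars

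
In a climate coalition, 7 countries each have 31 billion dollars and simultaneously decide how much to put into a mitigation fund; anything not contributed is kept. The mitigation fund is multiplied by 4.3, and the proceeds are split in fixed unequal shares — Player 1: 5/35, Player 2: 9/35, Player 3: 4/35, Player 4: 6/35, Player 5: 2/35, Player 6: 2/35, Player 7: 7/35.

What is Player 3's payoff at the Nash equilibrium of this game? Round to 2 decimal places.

For player j, contributing a unit is worthwhile iff 4.3 × (j's share) ≥ 1, i.e. iff j's share is at least 0.2326.
Player 2 alone (share 9/35) is above the threshold, contributing 31; the remaining 6 contribute 0. Total contributed: 31.
Player 3 keeps 31 and receives 4.3 × 31 × 4/35 = 15.23 from the mitigation fund, for a payoff of 46.23.

46.23 billion dollars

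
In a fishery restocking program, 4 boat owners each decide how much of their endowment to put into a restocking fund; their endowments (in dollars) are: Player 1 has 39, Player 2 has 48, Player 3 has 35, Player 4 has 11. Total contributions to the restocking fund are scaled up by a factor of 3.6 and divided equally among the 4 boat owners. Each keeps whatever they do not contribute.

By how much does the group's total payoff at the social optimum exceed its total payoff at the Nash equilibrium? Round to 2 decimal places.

345.80 dollars

The private return per contributed unit is 3.6/4 = 0.9000 < 1 for every player regardless of endowment, so the Nash equilibrium is zero contribution and the group total is Σ E_j = 39 + 48 + 35 + 11 = 133.
Each contributed unit returns 3.600 to the group, so the social optimum is full contribution by everyone: group total = 3.600 × 133 = 478.80.
Efficiency loss = (3.600 − 1) × 133 = 345.80.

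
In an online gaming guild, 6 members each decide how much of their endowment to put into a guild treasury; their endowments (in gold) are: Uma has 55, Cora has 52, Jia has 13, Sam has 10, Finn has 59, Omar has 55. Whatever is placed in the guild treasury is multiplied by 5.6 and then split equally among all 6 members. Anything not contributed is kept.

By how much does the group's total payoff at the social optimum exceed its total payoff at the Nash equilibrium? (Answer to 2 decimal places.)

1122.40 gold

The private return per contributed unit is 5.6/6 = 0.9333 < 1 for every player regardless of endowment, so the Nash equilibrium is zero contribution and the group total is Σ E_j = 55 + 52 + 13 + 10 + 59 + 55 = 244.
Each contributed unit returns 5.600 to the group, so the social optimum is full contribution by everyone: group total = 5.600 × 244 = 1366.40.
Efficiency loss = (5.600 − 1) × 244 = 1122.40.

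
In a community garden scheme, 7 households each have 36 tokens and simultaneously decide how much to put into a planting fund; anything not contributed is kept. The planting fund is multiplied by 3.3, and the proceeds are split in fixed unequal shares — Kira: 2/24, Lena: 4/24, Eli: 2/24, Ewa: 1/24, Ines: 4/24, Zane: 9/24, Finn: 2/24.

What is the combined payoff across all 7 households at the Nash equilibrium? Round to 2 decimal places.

Each unit j contributes comes back to j as 3.3 × (j's share), so j prefers to contribute only if that share exceeds 1/3.3 = 0.3030; otherwise keeping the unit dominates.
The only share above 0.3030 is Zane's 9/24, contributing 36; the remaining 6 contribute 0. Total contributed: 36.
The planting fund pays out 3.3 × 36 = 118.80 in total (split across the unequal shares, but the aggregate is all that matters for the group sum).
The 6 free-riders keep 36 each, adding 216. Group total = 216 + 118.80 = 334.80.

334.80 tokens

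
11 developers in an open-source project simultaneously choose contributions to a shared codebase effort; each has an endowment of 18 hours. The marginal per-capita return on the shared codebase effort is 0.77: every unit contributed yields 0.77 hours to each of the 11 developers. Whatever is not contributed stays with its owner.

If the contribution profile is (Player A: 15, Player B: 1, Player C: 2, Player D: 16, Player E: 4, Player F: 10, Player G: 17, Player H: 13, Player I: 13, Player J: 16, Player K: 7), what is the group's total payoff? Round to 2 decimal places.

1049.58 hours

Total contributed: 15 + 1 + 2 + 16 + 4 + 10 + 17 + 13 + 13 + 16 + 7 = 114; total kept: 11 × 18 − 114 = 84.
The shared codebase effort pays out 0.77 × 11 × 114 = 965.58 in aggregate.
Group total = 84 + 965.58 = 1049.58.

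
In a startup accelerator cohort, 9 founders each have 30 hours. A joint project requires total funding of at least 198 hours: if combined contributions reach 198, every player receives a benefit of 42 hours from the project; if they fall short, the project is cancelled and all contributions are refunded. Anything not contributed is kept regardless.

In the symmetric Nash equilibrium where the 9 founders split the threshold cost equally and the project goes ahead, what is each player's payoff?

Equal share of the threshold: 198/9 = 22.
At this profile no one gains by cutting their contribution: any cut drops the total below 198, the project is cancelled, contributions are refunded, and the deviator ends with 30, which is less than 30 − 22 + 42 = 50. Contributing more than 22 just wastes the excess. So contributing exactly 22 is a best response.
Each player's payoff: 30 − 22 + 42 = 50.

50 hours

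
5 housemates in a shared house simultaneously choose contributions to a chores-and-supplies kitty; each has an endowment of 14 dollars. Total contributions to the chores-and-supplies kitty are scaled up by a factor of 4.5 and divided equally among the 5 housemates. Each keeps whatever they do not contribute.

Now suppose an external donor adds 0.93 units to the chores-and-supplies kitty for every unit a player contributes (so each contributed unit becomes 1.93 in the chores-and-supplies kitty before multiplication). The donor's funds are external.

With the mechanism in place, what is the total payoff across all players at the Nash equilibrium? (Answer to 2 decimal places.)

With the mechanism, a contributed unit returns 4.5 × 1.93 / 5 = 1.7370 per unit of net cost to the contributor — now above 1 — so contributing fully is weakly dominant for every player.
At the Nash equilibrium everyone contributes 14. Group total payoff = 4.5 × 1.93 × 70 = 607.95.

607.95 dollars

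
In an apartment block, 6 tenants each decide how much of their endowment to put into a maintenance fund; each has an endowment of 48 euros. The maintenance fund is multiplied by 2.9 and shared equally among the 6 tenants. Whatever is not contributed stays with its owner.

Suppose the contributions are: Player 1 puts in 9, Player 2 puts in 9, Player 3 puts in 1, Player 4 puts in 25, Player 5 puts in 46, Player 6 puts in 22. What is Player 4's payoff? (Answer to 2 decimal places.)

Total contributed: 9 + 9 + 1 + 25 + 46 + 22 = 112.
Each receives 2.9 × 112 / 6 = 54.13 from the maintenance fund.
Player 4 keeps 48 − 25 = 23, so Player 4's payoff is 23 + 54.13 = 77.13.

77.13 euros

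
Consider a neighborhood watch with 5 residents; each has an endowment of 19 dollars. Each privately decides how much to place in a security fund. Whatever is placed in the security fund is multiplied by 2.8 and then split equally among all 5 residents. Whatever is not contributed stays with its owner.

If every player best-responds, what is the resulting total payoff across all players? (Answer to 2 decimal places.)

95.00 dollars

Each contributed unit returns 2.8/5 = 0.5600 to its contributor — below 1 — so contributing 0 is dominant for every player. At the Nash equilibrium everyone keeps their 19, and the group total is 5 × 19 = 95.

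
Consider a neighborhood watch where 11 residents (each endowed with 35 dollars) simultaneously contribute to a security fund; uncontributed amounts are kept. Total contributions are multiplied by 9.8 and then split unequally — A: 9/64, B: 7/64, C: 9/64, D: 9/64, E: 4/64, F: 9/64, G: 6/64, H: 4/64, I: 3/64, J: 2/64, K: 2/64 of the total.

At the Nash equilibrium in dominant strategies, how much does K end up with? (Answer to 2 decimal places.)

A player with share s gets back 9.8·s per unit contributed, so full contribution is dominant for anyone with s > 1/9.8 = 0.1020 and zero contribution is dominant for anyone below.
The shares above 0.1020 belong to A, B, C, D and F, contributing 35 each; the remaining 6 contribute 0. Total contributed: 175.
K keeps 35 and receives 9.8 × 175 × 2/64 = 53.59 from the security fund, for a payoff of 88.59.

88.59 dollars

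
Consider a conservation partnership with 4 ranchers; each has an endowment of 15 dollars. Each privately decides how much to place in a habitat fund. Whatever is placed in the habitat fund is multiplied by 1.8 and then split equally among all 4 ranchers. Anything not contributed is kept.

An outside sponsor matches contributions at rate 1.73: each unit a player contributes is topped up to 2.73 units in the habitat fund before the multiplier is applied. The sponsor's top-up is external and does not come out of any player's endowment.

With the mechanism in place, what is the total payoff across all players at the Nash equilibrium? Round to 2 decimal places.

Under the mechanism each unit contributed yields 1.8 × 2.73 / 4 = 1.2285 back to its contributor per unit of net cost, which exceeds 1, making full contribution the dominant choice for everyone.
So the Nash equilibrium is full contribution by all 4; the group earns 1.8 × 2.73 × 60 = 294.84.

294.84 dollars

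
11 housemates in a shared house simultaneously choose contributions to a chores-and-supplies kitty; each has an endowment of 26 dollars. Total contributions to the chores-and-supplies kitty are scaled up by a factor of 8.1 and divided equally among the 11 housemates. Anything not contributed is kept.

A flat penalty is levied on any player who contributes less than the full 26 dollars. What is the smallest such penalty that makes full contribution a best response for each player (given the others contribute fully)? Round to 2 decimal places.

6.85 dollars

Given the others contribute fully, the best deviation is to contribute 0 (any partial contribution still incurs the fine and gives up units whose private return 0.7364 is below 1).
Deviating from 26 to 0 saves 26 dollars but forfeits the deviator's share of the drop in the chores-and-supplies kitty: 8.1/11 × 26 = 19.15.
So the deviation gain is 26 − 19.15 = 6.85, and the fine must be at least 6.85 dollars to wipe it out.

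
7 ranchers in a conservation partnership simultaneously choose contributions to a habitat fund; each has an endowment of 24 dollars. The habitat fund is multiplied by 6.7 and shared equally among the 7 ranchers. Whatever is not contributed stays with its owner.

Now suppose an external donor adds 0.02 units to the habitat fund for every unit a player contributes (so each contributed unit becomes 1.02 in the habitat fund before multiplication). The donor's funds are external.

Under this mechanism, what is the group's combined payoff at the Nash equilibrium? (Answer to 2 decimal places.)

168.00 dollars

Even with the mechanism, each unit contributed returns only 6.7 × 1.02 / 7 = 0.9763 per unit of net cost, so contributing nothing is still dominant.
Everyone keeps their endowment and the group total is 7 × 24 = 168.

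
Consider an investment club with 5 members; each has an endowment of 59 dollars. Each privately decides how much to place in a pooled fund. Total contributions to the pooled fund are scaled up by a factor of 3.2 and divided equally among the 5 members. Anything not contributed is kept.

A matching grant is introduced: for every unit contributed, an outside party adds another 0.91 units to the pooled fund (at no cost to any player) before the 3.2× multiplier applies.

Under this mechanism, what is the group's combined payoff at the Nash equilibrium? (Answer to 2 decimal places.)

With the mechanism, a contributed unit returns 3.2 × 1.91 / 5 = 1.2224 per unit of net cost to the contributor — now above 1 — so contributing fully is weakly dominant for every player.
At the Nash equilibrium everyone contributes 59. Group total payoff = 3.2 × 1.91 × 295 = 1803.04.

1803.04 dollars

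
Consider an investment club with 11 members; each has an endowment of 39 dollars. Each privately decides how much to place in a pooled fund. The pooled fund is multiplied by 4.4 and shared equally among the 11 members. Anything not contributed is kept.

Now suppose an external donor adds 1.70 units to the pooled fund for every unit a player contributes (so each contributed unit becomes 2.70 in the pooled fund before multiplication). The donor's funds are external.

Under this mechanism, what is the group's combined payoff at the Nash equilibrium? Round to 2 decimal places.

5096.52 dollars

With the mechanism, a contributed unit returns 4.4 × 2.70 / 11 = 1.0800 per unit of net cost to the contributor — now above 1 — so contributing fully is weakly dominant for every player.
So the Nash equilibrium is full contribution by all 11; the group earns 4.4 × 2.70 × 429 = 5096.52.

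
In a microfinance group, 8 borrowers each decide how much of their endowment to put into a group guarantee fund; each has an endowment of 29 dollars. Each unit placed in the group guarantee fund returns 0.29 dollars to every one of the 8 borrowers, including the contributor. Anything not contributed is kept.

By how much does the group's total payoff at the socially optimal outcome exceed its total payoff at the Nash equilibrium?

The private return per contributed unit is 0.29 < 1, so contributing 0 is dominant for every player. At the Nash equilibrium everyone keeps their 29, and the group total is 8 × 29 = 232.
Each contributed unit returns 2.320 to the group as a whole (0.29 to each of 8 players), which exceeds 1, so the social optimum is full contribution: group total = 2.320 × 232 = 538.24.
Efficiency loss = 538.24 − 232 = 306.24.

306.24 dollars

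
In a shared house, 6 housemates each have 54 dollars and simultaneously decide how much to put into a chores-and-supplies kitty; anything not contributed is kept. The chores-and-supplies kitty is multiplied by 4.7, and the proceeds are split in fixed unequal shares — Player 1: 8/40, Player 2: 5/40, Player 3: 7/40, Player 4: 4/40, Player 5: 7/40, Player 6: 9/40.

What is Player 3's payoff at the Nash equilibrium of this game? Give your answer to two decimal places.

98.42 dollars

For player j, contributing a unit is worthwhile iff 4.7 × (j's share) ≥ 1, i.e. iff j's share is at least 0.2128.
The only share above 0.2128 is Player 6's 9/40, contributing 54; the remaining 5 contribute 0. Total contributed: 54.
Player 3 keeps 54 and receives 4.7 × 54 × 7/40 = 44.42 from the chores-and-supplies kitty, for a payoff of 98.42.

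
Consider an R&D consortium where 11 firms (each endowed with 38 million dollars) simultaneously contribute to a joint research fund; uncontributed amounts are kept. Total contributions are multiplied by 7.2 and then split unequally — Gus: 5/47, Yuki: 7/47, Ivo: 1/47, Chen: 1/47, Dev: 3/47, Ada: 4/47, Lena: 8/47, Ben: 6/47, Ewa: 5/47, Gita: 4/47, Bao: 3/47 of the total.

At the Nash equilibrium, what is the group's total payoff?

A player with share s gets back 7.2·s per unit contributed, so full contribution is dominant for anyone with s > 1/7.2 = 0.1389 and zero contribution is dominant for anyone below.
The shares above 0.1389 belong to Yuki and Lena, contributing 38 each; the remaining 9 contribute 0. Total contributed: 76.
The joint research fund pays out 7.2 × 76 = 547.20 in total (split across the unequal shares, but the aggregate is all that matters for the group sum).
The 9 free-riders keep 38 each, adding 342. Group total = 342 + 547.20 = 889.20.

889.20 million dollars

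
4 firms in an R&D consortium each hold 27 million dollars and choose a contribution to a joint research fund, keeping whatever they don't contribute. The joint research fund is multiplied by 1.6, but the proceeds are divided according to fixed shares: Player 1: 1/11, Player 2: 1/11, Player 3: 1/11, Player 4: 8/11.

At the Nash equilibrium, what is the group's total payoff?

124.20 million dollars

For player j, contributing a unit is worthwhile iff 1.6 × (j's share) ≥ 1, i.e. iff j's share is at least 0.6250.
Player 4 alone (share 8/11) is above the threshold, contributing 27; the remaining 3 contribute 0. Total contributed: 27.
The joint research fund pays out 1.6 × 27 = 43.20 in total (split across the unequal shares, but the aggregate is all that matters for the group sum).
The 3 free-riders keep 27 each, adding 81. Group total = 81 + 43.20 = 124.20.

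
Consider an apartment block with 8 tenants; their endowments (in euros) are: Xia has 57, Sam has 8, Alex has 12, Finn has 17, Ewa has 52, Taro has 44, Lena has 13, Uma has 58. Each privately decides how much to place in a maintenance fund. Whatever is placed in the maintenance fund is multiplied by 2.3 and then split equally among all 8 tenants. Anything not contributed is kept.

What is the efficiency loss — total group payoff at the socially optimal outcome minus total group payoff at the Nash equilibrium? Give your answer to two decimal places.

The private return per contributed unit is 2.3/8 = 0.2875 < 1 for every player regardless of endowment, so the Nash equilibrium is zero contribution and the group total is Σ E_j = 57 + 8 + 12 + 17 + 52 + 44 + 13 + 58 = 261.
Each contributed unit returns 2.300 to the group, so the social optimum is full contribution by everyone: group total = 2.300 × 261 = 600.30.
Efficiency loss = (2.300 − 1) × 261 = 339.30.

339.30 euros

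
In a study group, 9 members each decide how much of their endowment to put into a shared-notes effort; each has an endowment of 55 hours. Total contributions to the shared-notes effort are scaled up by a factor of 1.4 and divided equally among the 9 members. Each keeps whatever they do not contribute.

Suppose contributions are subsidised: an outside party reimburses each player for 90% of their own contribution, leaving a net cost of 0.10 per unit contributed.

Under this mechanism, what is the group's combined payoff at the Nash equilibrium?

1138.50 hours

The effective private return per unit is now (1.4/9) / 0.10 = 1.5556 > 1, so every player's dominant strategy flips to full contribution.
At the Nash equilibrium everyone contributes 55. Group total payoff = 9 × (55 × 0.90 + 1.4 × 55) = 1138.50.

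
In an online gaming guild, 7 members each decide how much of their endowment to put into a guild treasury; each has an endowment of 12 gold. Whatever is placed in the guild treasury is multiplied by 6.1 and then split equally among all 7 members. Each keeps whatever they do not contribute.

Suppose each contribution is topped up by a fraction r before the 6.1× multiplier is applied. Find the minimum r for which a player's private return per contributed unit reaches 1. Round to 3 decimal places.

0.148

With matching at rate r, one contributed unit becomes (1 + r) in the guild treasury and returns 6.1 × (1 + r) / 7 to the contributor.
Setting this equal to 1: 1 + r = 7/6.1 = 1.1475.
So the minimum matching rate is r = 1.1475 − 1 = 0.148.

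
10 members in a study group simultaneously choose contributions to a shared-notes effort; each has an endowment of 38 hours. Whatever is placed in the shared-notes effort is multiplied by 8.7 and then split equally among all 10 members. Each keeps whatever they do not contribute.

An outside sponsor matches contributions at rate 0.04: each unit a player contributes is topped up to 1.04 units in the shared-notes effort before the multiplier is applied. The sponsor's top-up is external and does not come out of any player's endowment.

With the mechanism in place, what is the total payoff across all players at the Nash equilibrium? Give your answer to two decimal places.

380.00 hours

With the mechanism, a contributed unit returns 8.7 × 1.04 / 10 = 0.9048 per unit of net cost — still below 1 — so contributing 0 remains dominant for every player.
At the Nash equilibrium no one contributes; group total payoff = 10 × 38 = 380.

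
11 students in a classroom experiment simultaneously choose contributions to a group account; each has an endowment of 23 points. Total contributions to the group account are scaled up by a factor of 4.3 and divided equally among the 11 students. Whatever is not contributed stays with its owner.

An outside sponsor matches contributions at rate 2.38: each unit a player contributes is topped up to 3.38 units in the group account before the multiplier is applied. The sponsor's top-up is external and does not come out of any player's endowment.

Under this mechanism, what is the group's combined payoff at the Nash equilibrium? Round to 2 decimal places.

With the mechanism, a contributed unit returns 4.3 × 3.38 / 11 = 1.3213 per unit of net cost to the contributor — now above 1 — so contributing fully is weakly dominant for every player.
So the Nash equilibrium is full contribution by all 11; the group earns 4.3 × 3.38 × 253 = 3677.10.

3677.10 points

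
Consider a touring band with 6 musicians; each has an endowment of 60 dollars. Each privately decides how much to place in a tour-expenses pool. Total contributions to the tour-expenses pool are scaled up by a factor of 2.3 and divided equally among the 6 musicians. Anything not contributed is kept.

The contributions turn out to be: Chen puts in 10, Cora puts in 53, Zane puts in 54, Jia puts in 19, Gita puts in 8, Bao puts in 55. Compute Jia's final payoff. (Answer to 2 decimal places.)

Total contributed: 10 + 53 + 54 + 19 + 8 + 55 = 199.
Each receives 2.3 × 199 / 6 = 76.28 from the tour-expenses pool.
Jia keeps 60 − 19 = 41, so Jia's payoff is 41 + 76.28 = 117.28.

117.28 dollars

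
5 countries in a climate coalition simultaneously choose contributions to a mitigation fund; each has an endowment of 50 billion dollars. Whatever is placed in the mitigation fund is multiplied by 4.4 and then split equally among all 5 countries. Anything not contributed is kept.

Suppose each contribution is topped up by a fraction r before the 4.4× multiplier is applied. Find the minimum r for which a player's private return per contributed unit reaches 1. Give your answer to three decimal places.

0.136

With matching at rate r, one contributed unit becomes (1 + r) in the mitigation fund and returns 4.4 × (1 + r) / 5 to the contributor.
Setting this equal to 1: 1 + r = 5/4.4 = 1.1364.
So the minimum matching rate is r = 1.1364 − 1 = 0.136.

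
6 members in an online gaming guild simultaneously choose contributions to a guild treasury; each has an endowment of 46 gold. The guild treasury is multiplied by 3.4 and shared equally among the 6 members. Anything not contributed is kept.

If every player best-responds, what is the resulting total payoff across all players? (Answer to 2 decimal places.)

Each contributed unit returns 3.4/6 = 0.5667 to its contributor — below 1 — so contributing 0 is dominant for every player. At the Nash equilibrium everyone keeps their 46, and the group total is 6 × 46 = 276.

276.00 gold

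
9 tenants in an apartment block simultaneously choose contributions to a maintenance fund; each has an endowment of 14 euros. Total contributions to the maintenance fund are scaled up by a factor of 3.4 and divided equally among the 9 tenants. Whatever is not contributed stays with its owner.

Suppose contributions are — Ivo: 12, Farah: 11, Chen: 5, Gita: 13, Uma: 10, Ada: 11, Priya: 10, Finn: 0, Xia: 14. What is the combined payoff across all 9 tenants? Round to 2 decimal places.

Total contributed: 12 + 11 + 5 + 13 + 10 + 11 + 10 + 0 + 14 = 86; total kept: 9 × 14 − 86 = 40.
The maintenance fund pays out 3.4 × 86 = 292.40 in aggregate.
Group total = 40 + 292.40 = 332.40.

332.40 euros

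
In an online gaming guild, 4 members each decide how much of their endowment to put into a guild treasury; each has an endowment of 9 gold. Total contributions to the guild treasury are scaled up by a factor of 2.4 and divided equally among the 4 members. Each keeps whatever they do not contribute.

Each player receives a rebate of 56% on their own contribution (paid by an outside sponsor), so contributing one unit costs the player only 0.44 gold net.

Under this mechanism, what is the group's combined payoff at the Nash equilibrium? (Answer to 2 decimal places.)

With the mechanism, a contributed unit returns (2.4/4) / 0.44 = 1.3636 per unit of net cost to the contributor — now above 1 — so contributing fully is weakly dominant for every player.
So the Nash equilibrium is full contribution by all 4; the group earns 4 × (9 × 0.56 + 2.4 × 9) = 106.56.

106.56 gold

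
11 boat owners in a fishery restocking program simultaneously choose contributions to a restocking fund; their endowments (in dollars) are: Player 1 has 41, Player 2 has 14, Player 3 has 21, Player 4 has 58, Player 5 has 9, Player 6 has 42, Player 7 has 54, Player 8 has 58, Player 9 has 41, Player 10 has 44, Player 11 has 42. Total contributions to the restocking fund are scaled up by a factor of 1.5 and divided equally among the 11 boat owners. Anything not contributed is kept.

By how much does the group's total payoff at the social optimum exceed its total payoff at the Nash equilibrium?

The private return per contributed unit is 1.5/11 = 0.1364 < 1 for every player regardless of endowment, so the Nash equilibrium is zero contribution and the group total is Σ E_j = 41 + 14 + 21 + 58 + 9 + 42 + 54 + 58 + 41 + 44 + 42 = 424.
Each contributed unit returns 1.500 to the group, so the social optimum is full contribution by everyone: group total = 1.500 × 424 = 636.00.
Efficiency loss = (1.500 − 1) × 424 = 212.00.

212.00 dollars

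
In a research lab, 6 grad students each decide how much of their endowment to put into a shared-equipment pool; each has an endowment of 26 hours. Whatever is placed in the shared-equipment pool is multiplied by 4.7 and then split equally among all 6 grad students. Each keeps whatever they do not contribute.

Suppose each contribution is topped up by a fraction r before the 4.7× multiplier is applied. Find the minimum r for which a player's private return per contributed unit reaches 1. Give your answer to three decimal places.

With matching at rate r, one contributed unit becomes (1 + r) in the shared-equipment pool and returns 4.7 × (1 + r) / 6 to the contributor.
Setting this equal to 1: 1 + r = 6/4.7 = 1.2766.
So the minimum matching rate is r = 1.2766 − 1 = 0.277.

0.277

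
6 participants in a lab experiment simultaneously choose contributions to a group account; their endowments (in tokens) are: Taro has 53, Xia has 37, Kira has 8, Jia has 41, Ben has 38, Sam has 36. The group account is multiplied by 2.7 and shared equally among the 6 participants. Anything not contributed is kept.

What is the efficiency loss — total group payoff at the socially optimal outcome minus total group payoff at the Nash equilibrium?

362.10 tokens

The private return per contributed unit is 2.7/6 = 0.4500 < 1 for every player regardless of endowment, so the Nash equilibrium is zero contribution and the group total is Σ E_j = 53 + 37 + 8 + 41 + 38 + 36 = 213.
Each contributed unit returns 2.700 to the group, so the social optimum is full contribution by everyone: group total = 2.700 × 213 = 575.10.
Efficiency loss = (2.700 − 1) × 213 = 362.10.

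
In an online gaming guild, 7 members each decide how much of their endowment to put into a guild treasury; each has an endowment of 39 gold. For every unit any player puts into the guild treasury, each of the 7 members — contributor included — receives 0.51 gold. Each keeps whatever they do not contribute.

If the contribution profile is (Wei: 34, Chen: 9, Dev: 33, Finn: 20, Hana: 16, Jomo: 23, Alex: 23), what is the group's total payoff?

679.06 gold

Total contributed: 34 + 9 + 33 + 20 + 16 + 23 + 23 = 158; total kept: 7 × 39 − 158 = 115.
The guild treasury pays out 0.51 × 7 × 158 = 564.06 in aggregate.
Group total = 115 + 564.06 = 679.06.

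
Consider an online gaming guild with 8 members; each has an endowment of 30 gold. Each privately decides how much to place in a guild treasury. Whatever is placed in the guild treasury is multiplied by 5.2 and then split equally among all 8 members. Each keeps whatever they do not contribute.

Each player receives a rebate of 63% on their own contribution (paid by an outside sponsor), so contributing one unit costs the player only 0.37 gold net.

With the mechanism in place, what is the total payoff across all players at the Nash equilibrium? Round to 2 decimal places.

With the mechanism, a contributed unit returns (5.2/8) / 0.37 = 1.7568 per unit of net cost to the contributor — now above 1 — so contributing fully is weakly dominant for every player.
So the Nash equilibrium is full contribution by all 8; the group earns 8 × (30 × 0.63 + 5.2 × 30) = 1399.20.

1399.20 gold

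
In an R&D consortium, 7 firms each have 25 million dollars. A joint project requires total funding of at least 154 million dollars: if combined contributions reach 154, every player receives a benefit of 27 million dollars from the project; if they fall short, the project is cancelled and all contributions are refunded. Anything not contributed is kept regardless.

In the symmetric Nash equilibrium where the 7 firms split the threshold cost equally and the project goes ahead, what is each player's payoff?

Equal share of the threshold: 154/7 = 22.
At this profile no one gains by cutting their contribution: any cut drops the total below 154, the project is cancelled, contributions are refunded, and the deviator ends with 25, which is less than 25 − 22 + 27 = 30. Contributing more than 22 just wastes the excess. So contributing exactly 22 is a best response.
Each player's payoff: 25 − 22 + 27 = 30.

30 million dollars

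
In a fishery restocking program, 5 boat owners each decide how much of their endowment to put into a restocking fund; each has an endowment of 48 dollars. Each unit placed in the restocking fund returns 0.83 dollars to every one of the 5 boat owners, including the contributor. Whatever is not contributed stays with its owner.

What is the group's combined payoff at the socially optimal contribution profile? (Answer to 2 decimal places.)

996.00 dollars

Each contributed unit returns 4.150 to the group as a whole (0.83 to each of 5 players), which exceeds 1, so the social optimum is full contribution: group total = 4.150 × 240 = 996.00.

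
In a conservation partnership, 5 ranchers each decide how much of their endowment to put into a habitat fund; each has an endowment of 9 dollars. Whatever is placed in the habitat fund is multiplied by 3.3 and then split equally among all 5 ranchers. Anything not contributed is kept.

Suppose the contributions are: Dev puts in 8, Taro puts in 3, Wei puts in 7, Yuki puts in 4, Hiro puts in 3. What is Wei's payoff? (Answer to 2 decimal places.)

18.50 dollars

Total contributed: 8 + 3 + 7 + 4 + 3 = 25.
Each receives 3.3 × 25 / 5 = 16.50 from the habitat fund.
Wei keeps 9 − 7 = 2, so Wei's payoff is 2 + 16.50 = 18.50.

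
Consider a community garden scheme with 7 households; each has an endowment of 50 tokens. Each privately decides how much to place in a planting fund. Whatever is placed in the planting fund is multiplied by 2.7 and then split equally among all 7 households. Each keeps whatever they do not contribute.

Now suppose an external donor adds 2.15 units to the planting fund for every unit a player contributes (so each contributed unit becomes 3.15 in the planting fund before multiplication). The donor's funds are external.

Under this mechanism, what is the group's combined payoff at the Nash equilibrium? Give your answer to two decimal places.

With the mechanism, a contributed unit returns 2.7 × 3.15 / 7 = 1.2150 per unit of net cost to the contributor — now above 1 — so contributing fully is weakly dominant for every player.
So the Nash equilibrium is full contribution by all 7; the group earns 2.7 × 3.15 × 350 = 2976.75.

2976.75 tokens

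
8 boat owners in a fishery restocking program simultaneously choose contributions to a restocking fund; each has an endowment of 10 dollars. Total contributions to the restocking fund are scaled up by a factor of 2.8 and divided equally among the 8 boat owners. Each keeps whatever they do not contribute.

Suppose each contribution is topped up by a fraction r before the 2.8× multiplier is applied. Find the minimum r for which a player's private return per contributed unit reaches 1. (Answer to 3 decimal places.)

1.857

With matching at rate r, one contributed unit becomes (1 + r) in the restocking fund and returns 2.8 × (1 + r) / 8 to the contributor.
Setting this equal to 1: 1 + r = 8/2.8 = 2.8571.
So the minimum matching rate is r = 2.8571 − 1 = 1.857.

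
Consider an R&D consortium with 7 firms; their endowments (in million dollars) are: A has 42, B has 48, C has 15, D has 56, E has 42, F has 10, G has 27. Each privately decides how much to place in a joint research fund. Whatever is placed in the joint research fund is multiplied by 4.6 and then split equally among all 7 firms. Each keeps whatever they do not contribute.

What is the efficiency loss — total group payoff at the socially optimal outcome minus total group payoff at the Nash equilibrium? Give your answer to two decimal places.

The private return per contributed unit is 4.6/7 = 0.6571 < 1 for every player regardless of endowment, so the Nash equilibrium is zero contribution and the group total is Σ E_j = 42 + 48 + 15 + 56 + 42 + 10 + 27 = 240.
Each contributed unit returns 4.600 to the group, so the social optimum is full contribution by everyone: group total = 4.600 × 240 = 1104.00.
Efficiency loss = (4.600 − 1) × 240 = 864.00.

864.00 million dollars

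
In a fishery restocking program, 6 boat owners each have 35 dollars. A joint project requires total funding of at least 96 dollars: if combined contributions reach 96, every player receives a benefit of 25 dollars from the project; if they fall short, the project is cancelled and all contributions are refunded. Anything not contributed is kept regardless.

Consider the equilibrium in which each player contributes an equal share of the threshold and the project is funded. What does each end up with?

Equal share of the threshold: 96/6 = 16.
At this profile no one gains by cutting their contribution: any cut drops the total below 96, the project is cancelled, contributions are refunded, and the deviator ends with 35, which is less than 35 − 16 + 25 = 44. Contributing more than 16 just wastes the excess. So contributing exactly 16 is a best response.
Each player's payoff: 35 − 16 + 25 = 44.

44 dollars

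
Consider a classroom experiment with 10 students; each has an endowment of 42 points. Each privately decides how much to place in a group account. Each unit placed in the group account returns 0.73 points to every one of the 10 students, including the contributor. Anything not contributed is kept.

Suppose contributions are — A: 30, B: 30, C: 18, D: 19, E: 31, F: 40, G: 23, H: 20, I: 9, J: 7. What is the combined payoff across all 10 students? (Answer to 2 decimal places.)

Total contributed: 30 + 30 + 18 + 19 + 31 + 40 + 23 + 20 + 9 + 7 = 227; total kept: 10 × 42 − 227 = 193.
The group account pays out 0.73 × 10 × 227 = 1657.10 in aggregate.
Group total = 193 + 1657.10 = 1850.10.

1850.10 points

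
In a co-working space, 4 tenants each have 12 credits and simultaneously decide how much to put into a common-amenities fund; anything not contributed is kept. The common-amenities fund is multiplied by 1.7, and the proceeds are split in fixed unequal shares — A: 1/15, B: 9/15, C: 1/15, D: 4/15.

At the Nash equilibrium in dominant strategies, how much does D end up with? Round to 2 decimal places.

17.44 credits

Player j's private return per contributed unit is 1.7 × (j's share). Contributing is weakly dominant for j when that share is at least 1/1.7 = 0.5882, and contributing 0 is dominant otherwise.
B alone (share 9/15) is above the threshold, contributing 12; the remaining 3 contribute 0. Total contributed: 12.
D keeps 12 and receives 1.7 × 12 × 4/15 = 5.44 from the common-amenities fund, for a payoff of 17.44.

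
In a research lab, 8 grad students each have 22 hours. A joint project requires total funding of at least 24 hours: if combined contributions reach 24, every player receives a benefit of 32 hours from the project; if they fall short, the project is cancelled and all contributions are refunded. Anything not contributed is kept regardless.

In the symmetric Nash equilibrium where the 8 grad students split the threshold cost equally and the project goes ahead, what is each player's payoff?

Equal share of the threshold: 24/8 = 3.
At this profile no one gains by cutting their contribution: any cut drops the total below 24, the project is cancelled, contributions are refunded, and the deviator ends with 22, which is less than 22 − 3 + 32 = 51. Contributing more than 3 just wastes the excess. So contributing exactly 3 is a best response.
Each player's payoff: 22 − 3 + 32 = 51.

51 hours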